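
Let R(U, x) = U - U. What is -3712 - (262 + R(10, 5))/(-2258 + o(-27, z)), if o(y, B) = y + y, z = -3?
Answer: -4290941/1156 ≈ -3711.9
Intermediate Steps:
o(y, B) = 2*y
R(U, x) = 0
-3712 - (262 + R(10, 5))/(-2258 + o(-27, z)) = -3712 - (262 + 0)/(-2258 + 2*(-27)) = -3712 - 262/(-2258 - 54) = -3712 - 262/(-2312) = -3712 - 262*(-1)/2312 = -3712 - 1*(-131/1156) = -3712 + 131/1156 = -4290941/1156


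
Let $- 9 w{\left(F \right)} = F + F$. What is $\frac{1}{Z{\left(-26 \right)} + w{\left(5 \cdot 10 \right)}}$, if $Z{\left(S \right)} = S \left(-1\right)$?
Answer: $\frac{9}{134} \approx 0.067164$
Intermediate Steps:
$w{\left(F \right)} = - \frac{2 F}{9}$ ($w{\left(F \right)} = - \frac{F + F}{9} = - \frac{2 F}{9}$)
$Z{\left(S \right)} = - S$
$\frac{1}{Z{\left(-26 \right)} + w{\left(5 \cdot 10 \right)}} = \frac{1}{\left(-1\right) \left(-26\right) - \frac{2 \cdot 5 \cdot 10}{9}} = \frac{1}{26 - \frac{100}{9}} = \frac{1}{\frac{134}{9}} = \frac{9}{134}$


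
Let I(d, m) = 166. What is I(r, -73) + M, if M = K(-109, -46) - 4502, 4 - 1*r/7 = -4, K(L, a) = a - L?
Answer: -4273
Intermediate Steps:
r = 56 (r = 28 - 7*(-4) = 28 + 28 = 56)
M = -4439 (M = (-46 - 1*(-109)) - 4502 = (-46 + 109) - 4502 = 63 - 4502 = -4439)
I(r, -73) + M = 166 - 4439 = -4273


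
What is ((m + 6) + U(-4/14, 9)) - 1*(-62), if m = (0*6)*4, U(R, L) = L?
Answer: 77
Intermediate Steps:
m = 0 (m = 0*4 = 0)
((m + 6) + U(-4/14, 9)) - 1*(-62) = ((0 + 6) + 9) - 1*(-62) = (6 + 9) + 62 = 15 + 62 = 77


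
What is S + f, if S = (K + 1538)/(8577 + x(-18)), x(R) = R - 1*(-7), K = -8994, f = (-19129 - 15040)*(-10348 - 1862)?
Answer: 1786882543942/4283 ≈ 4.1720e+8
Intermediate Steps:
f = 417203490 (f = -34169*(-12210) = 417203490)
x(R) = 7 + R (x(R) = R + 7 = 7 + R)
S = -3728/4283 (S = (-8994 + 1538)/(8577 + (7 - 18)) = -7456/(8577 - 11) = -7456/8566 = -7456*1/8566 = -3728/4283 ≈ -0.87042)
S + f = -3728/4283 + 417203490 = 1786882543942/4283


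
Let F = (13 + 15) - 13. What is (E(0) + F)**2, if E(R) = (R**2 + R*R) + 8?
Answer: 529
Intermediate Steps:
F = 15 (F = 28 - 13 = 15)
E(R) = 8 + 2*R**2 (E(R) = (R**2 + R**2) + 8 = 2*R**2 + 8 = 8 + 2*R**2)
(E(0) + F)**2 = ((8 + 2*0**2) + 15)**2 = ((8 + 2*0) + 15)**2 = ((8 + 0) + 15)**2 = (8 + 15)**2 = 23**2 = 529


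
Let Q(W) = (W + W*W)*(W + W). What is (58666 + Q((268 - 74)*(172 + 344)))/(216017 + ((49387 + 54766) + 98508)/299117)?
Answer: 300054213354950393521/32307279825 ≈ 9.2875e+9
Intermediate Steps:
Q(W) = 2*W*(W + W²) (Q(W) = (W + W²)*(2*W) = 2*W*(W + W²))
(58666 + Q((268 - 74)*(172 + 344)))/(216017 + ((49387 + 54766) + 98508)/299117) = (58666 + 2*((268 - 74)*(172 + 344))²*(1 + (268 - 74)*(172 + 344)))/(216017 + ((49387 + 54766) + 98508)/299117) = (58666 + 2*(194*516)²*(1 + 194*516))/(216017 + (104153 + 98508)*(1/299117)) = (58666 + 2*100104²*(1 + 100104))/(216017 + 202661*(1/299117)) = (58666 + 2*10020810816*100105)/(216017 + 202661/299117) = (58666 + 2006266533471360)/(64614559650/299117) = 2006266533530026*(299117/64614559650) = 300054213354950393521/32307279825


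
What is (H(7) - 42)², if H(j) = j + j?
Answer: 784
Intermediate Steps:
H(j) = 2*j
(H(7) - 42)² = (2*7 - 42)² = (14 - 42)² = (-28)² = 784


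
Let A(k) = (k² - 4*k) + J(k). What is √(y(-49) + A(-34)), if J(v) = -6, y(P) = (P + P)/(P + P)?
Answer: 3*√143 ≈ 35.875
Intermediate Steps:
y(P) = 1 (y(P) = (2*P)/((2*P)) = (2*P)*(1/(2*P)) = 1)
A(k) = -6 + k² - 4*k (A(k) = (k² - 4*k) - 6 = -6 + k² - 4*k)
√(y(-49) + A(-34)) = √(1 + (-6 + (-34)² - 4*(-34))) = √(1 + (-6 + 1156 + 136)) = √(1 + 1286) = √1287 = 3*√143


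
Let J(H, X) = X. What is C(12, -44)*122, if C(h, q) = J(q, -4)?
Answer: -488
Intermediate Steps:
C(h, q) = -4
C(12, -44)*122 = -4*122 = -488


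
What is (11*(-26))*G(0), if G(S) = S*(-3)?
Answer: 0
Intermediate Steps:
G(S) = -3*S
(11*(-26))*G(0) = (11*(-26))*(-3*0) = -286*0 = 0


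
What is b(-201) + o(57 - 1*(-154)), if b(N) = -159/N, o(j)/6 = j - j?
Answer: 53/67 ≈ 0.79105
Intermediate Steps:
o(j) = 0 (o(j) = 6*(j - j) = 6*0 = 0)
b(-201) + o(57 - 1*(-154)) = -159/(-201) + 0 = -159*(-1/201) + 0 = 53/67 + 0 = 53/67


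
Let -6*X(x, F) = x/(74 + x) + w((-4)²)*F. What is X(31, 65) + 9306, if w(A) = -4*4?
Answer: 5971949/630 ≈ 9479.3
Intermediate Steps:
w(A) = -16
X(x, F) = 8*F/3 - x/(6*(74 + x)) (X(x, F) = -(x/(74 + x) - 16*F)/6 = -(-16*F + x/(74 + x))/6 = 8*F/3 - x/(6*(74 + x)))
X(31, 65) + 9306 = (-1*31 + 1184*65 + 16*65*31)/(6*(74 + 31)) + 9306 = (⅙)*(-31 + 76960 + 32240)/105 + 9306 = (⅙)*(1/105)*109169 + 9306 = 109169/630 + 9306 = 5971949/630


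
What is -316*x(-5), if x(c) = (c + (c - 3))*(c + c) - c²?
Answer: -33180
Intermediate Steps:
x(c) = -c² + 2*c*(-3 + 2*c) (x(c) = (c + (-3 + c))*(2*c) - c² = (-3 + 2*c)*(2*c) - c² = 2*c*(-3 + 2*c) - c² = -c² + 2*c*(-3 + 2*c))
-316*x(-5) = -948*(-5)*(-2 - 5) = -948*(-5)*(-7) = -316*105 = -33180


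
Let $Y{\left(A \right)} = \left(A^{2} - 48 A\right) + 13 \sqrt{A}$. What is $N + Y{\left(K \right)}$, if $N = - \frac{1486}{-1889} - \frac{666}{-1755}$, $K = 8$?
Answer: $- \frac{117444044}{368355} + 26 \sqrt{2} \approx -282.06$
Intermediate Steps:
$N = \frac{429556}{368355}$ ($N = \left(-1486\right) \left(- \frac{1}{1889}\right) - - \frac{74}{195} = \frac{1486}{1889} + \frac{74}{195} = \frac{429556}{368355} \approx 1.1661$)
$Y{\left(A \right)} = A^{2} - 48 A + 13 \sqrt{A}$
$N + Y{\left(K \right)} = \frac{429556}{368355} + \left(8^{2} - 384 + 13 \sqrt{8}\right) = \frac{429556}{368355} + \left(64 - 384 + 13 \cdot 2 \sqrt{2}\right) = \frac{429556}{368355} + \left(64 - 384 + 26 \sqrt{2}\right) = \frac{429556}{368355} - \left(320 - 26 \sqrt{2}\right) = - \frac{117444044}{368355} + 26 \sqrt{2}$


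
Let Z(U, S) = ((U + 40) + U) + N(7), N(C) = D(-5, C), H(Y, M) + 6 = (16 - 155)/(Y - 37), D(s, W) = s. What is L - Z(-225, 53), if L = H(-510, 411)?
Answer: 223862/547 ≈ 409.25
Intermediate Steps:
H(Y, M) = -6 - 139/(-37 + Y) (H(Y, M) = -6 + (16 - 155)/(Y - 37) = -6 - 139/(-37 + Y))
L = -3143/547 (L = (83 - 6*(-510))/(-37 - 510) = (83 + 3060)/(-547) = -1/547*3143 = -3143/547 ≈ -5.7459)
N(C) = -5
Z(U, S) = 35 + 2*U (Z(U, S) = ((U + 40) + U) - 5 = ((40 + U) + U) - 5 = (40 + 2*U) - 5 = 35 + 2*U)
L - Z(-225, 53) = -3143/547 - (35 + 2*(-225)) = -3143/547 - (35 - 450) = -3143/547 - 1*(-415) = -3143/547 + 415 = 223862/547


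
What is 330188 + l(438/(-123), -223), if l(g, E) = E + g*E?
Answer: 13561123/41 ≈ 3.3076e+5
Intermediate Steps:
l(g, E) = E + E*g
330188 + l(438/(-123), -223) = 330188 - 223*(1 + 438/(-123)) = 330188 - 223*(1 + 438*(-1/123)) = 330188 - 223*(1 - 146/41) = 330188 - 223*(-105/41) = 330188 + 23415/41 = 13561123/41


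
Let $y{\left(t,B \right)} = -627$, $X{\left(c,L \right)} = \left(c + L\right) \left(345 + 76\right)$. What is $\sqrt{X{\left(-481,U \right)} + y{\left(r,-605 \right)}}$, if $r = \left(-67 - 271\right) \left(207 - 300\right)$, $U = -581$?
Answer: $i \sqrt{447729} \approx 669.13 i$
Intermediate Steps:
$X{\left(c,L \right)} = 421 L + 421 c$ ($X{\left(c,L \right)} = \left(L + c\right) 421 = 421 L + 421 c$)
$r = 31434$ ($r = \left(-338\right) \left(-93\right) = 31434$)
$\sqrt{X{\left(-481,U \right)} + y{\left(r,-605 \right)}} = \sqrt{\left(421 \left(-581\right) + 421 \left(-481\right)\right) - 627} = \sqrt{\left(-244601 - 202501\right) - 627} = \sqrt{-447102 - 627} = \sqrt{-447729} = i \sqrt{447729}$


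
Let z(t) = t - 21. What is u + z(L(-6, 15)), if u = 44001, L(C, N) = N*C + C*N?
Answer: 43800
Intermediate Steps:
L(C, N) = 2*C*N (L(C, N) = C*N + C*N = 2*C*N)
z(t) = -21 + t
u + z(L(-6, 15)) = 44001 + (-21 + 2*(-6)*15) = 44001 + (-21 - 180) = 44001 - 201 = 43800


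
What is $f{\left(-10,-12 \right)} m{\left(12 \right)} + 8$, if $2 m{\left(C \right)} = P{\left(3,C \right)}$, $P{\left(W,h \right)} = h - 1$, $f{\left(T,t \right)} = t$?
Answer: $-58$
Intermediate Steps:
$P{\left(W,h \right)} = -1 + h$
$m{\left(C \right)} = - \frac{1}{2} + \frac{C}{2}$ ($m{\left(C \right)} = \frac{-1 + C}{2} = - \frac{1}{2} + \frac{C}{2}$)
$f{\left(-10,-12 \right)} m{\left(12 \right)} + 8 = - 12 \left(- \frac{1}{2} + \frac{1}{2} \cdot 12\right) + 8 = - 12 \left(- \frac{1}{2} + 6\right) + 8 = \left(-12\right) \frac{11}{2} + 8 = -66 + 8 = -58$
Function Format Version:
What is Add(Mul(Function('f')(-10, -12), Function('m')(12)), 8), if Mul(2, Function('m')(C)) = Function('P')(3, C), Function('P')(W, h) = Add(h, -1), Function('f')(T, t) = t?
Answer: -58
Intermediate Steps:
Function('P')(W, h) = Add(-1, h)
Function('m')(C) = Add(Rational(-1, 2), Mul(Rational(1, 2), C)) (Function('m')(C) = Mul(Rational(1, 2), Add(-1, C)) = Add(Rational(-1, 2), Mul(Rational(1, 2), C)))
Add(Mul(Function('f')(-10, -12), Function('m')(12)), 8) = Add(Mul(-12, Add(Rational(-1, 2), Mul(Rational(1, 2), 12))), 8) = Add(Mul(-12, Add(Rational(-1, 2), 6)), 8) = Add(Mul(-12, Rational(11, 2)), 8) = Add(-66, 8) = -58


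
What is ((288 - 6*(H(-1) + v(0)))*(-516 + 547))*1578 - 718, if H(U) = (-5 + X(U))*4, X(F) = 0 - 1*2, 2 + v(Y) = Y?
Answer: 22892906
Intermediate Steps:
v(Y) = -2 + Y
X(F) = -2 (X(F) = 0 - 2 = -2)
H(U) = -28 (H(U) = (-5 - 2)*4 = -7*4 = -28)
((288 - 6*(H(-1) + v(0)))*(-516 + 547))*1578 - 718 = ((288 - 6*(-28 + (-2 + 0)))*(-516 + 547))*1578 - 718 = ((288 - 6*(-28 - 2))*31)*1578 - 718 = ((288 - 6*(-30))*31)*1578 - 718 = ((288 + 180)*31)*1578 - 718 = (468*31)*1578 - 718 = 14508*1578 - 718 = 22893624 - 718 = 22892906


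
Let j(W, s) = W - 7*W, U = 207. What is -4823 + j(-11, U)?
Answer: -4757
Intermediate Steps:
j(W, s) = -6*W
-4823 + j(-11, U) = -4823 - 6*(-11) = -4823 + 66 = -4757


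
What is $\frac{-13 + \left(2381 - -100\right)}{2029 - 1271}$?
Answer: $\frac{1234}{379} \approx 3.2559$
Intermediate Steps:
$\frac{-13 + \left(2381 - -100\right)}{2029 - 1271} = \frac{-13 + \left(2381 + 100\right)}{758} = \left(-13 + 2481\right) \frac{1}{758} = 2468 \cdot \frac{1}{758} = \frac{1234}{379}$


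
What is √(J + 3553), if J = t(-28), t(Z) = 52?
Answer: √3605 ≈ 60.042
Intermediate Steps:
J = 52
√(J + 3553) = √(52 + 3553) = √3605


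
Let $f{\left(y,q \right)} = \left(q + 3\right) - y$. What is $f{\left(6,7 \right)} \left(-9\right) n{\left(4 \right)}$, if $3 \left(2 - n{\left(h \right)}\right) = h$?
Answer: $-24$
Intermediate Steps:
$n{\left(h \right)} = 2 - \frac{h}{3}$
$f{\left(y,q \right)} = 3 + q - y$ ($f{\left(y,q \right)} = \left(3 + q\right) - y = 3 + q - y$)
$f{\left(6,7 \right)} \left(-9\right) n{\left(4 \right)} = \left(3 + 7 - 6\right) \left(-9\right) \left(2 - \frac{4}{3}\right) = 4 \left(-9\right) \frac{2}{3} = \left(-36\right) \frac{2}{3} = -24$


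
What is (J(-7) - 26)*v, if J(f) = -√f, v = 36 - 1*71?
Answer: 910 + 35*I*√7 ≈ 910.0 + 92.601*I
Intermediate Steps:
v = -35 (v = 36 - 71 = -35)
(J(-7) - 26)*v = (-√(-7) - 26)*(-35) = (-I*√7 - 26)*(-35) = (-26 - I*√7)*(-35) = 910 + 35*I*√7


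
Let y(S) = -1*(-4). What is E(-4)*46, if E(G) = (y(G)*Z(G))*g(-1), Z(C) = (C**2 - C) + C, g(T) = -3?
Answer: -8832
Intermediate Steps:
y(S) = 4
Z(C) = C**2
E(G) = -12*G**2 (E(G) = (4*G**2)*(-3) = -12*G**2)
E(-4)*46 = -12*(-4)**2*46 = -12*16*46 = -192*46 = -8832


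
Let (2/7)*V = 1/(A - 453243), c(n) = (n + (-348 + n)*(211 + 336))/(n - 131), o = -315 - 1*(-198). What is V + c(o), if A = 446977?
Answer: 398630171/388492 ≈ 1026.1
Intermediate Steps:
o = -117 (o = -315 + 198 = -117)
c(n) = (-190356 + 548*n)/(-131 + n) (c(n) = (n + (-348 + n)*547)/(-131 + n) = (n + (-190356 + 547*n))/(-131 + n) = (-190356 + 548*n)/(-131 + n))
V = -7/12532 (V = 7/(2*(446977 - 453243)) = (7/2)/(-6266) = (7/2)*(-1/6266) = -7/12532 ≈ -0.00055857)
V + c(o) = -7/12532 + 4*(-47589 + 137*(-117))/(-131 - 117) = -7/12532 + 4*(-47589 - 16029)/(-248) = -7/12532 + 4*(-1/248)*(-63618) = -7/12532 + 31809/31 = 398630171/388492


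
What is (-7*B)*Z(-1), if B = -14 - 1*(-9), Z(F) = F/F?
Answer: 35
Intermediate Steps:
Z(F) = 1
B = -5 (B = -14 + 9 = -5)
(-7*B)*Z(-1) = -7*(-5)*1 = 35*1 = 35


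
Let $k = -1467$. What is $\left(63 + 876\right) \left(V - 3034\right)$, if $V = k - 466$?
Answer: $-4664013$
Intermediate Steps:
$V = -1933$ ($V = -1467 - 466 = -1933$)
$\left(63 + 876\right) \left(V - 3034\right) = \left(63 + 876\right) \left(-1933 - 3034\right) = 939 \left(-4967\right) = -4664013$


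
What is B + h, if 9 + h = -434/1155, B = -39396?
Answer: -6501887/165 ≈ -39405.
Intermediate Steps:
h = -1547/165 (h = -9 - 434/1155 = -9 - 434*1/1155 = -9 - 62/165 = -1547/165 ≈ -9.3758)
B + h = -39396 - 1547/165 = -6501887/165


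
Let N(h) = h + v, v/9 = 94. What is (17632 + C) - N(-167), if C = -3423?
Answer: 13530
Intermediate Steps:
v = 846 (v = 9*94 = 846)
N(h) = 846 + h (N(h) = h + 846 = 846 + h)
(17632 + C) - N(-167) = (17632 - 3423) - (846 - 167) = 14209 - 1*679 = 14209 - 679 = 13530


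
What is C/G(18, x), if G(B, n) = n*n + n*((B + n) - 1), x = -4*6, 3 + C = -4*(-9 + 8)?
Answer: 1/744 ≈ 0.0013441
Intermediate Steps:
C = 1 (C = -3 - 4*(-9 + 8) = -3 - 4*(-1) = -3 + 4 = 1)
x = -24
G(B, n) = n**2 + n*(-1 + B + n)
C/G(18, x) = 1/(-24*(-1 + 18 + 2*(-24))) = 1/(-24*(-1 + 18 - 48)) = 1/(-24*(-31)) = 1/744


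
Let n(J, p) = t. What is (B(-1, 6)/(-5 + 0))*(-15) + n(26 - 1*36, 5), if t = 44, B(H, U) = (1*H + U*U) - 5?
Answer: 134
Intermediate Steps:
B(H, U) = -5 + H + U**2 (B(H, U) = (H + U**2) - 5 = -5 + H + U**2)
n(J, p) = 44
(B(-1, 6)/(-5 + 0))*(-15) + n(26 - 1*36, 5) = ((-5 - 1 + 6**2)/(-5 + 0))*(-15) + 44 = ((-5 - 1 + 36)/(-5))*(-15) + 44 = -1/5*30*(-15) + 44 = -6*(-15) + 44 = 90 + 44 = 134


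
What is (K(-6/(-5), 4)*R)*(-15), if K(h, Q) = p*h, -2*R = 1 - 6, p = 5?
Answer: -225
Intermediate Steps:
R = 5/2 (R = -(1 - 6)/2 = -1/2*(-5) = 5/2 ≈ 2.5000)
K(h, Q) = 5*h
(K(-6/(-5), 4)*R)*(-15) = ((5*(-6/(-5)))*(5/2))*(-15) = ((5*(-6*(-1/5)))*(5/2))*(-15) = ((5*(6/5))*(5/2))*(-15) = (6*(5/2))*(-15) = 15*(-15) = -225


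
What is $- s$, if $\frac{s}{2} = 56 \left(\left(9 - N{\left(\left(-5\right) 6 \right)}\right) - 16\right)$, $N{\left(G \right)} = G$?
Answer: $-2576$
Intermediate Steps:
$s = 2576$ ($s = 2 \cdot 56 \left(\left(9 - \left(-5\right) 6\right) - 16\right) = 2 \cdot 56 \left(\left(9 - -30\right) - 16\right) = 2 \cdot 56 \left(\left(9 + 30\right) - 16\right) = 2 \cdot 56 \left(39 - 16\right) = 2 \cdot 56 \cdot 23 = 2 \cdot 1288 = 2576$)
$- s = \left(-1\right) 2576 = -2576$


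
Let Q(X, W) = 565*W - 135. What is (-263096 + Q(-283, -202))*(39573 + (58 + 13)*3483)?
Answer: -108252040626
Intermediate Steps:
Q(X, W) = -135 + 565*W
(-263096 + Q(-283, -202))*(39573 + (58 + 13)*3483) = (-263096 + (-135 + 565*(-202)))*(39573 + (58 + 13)*3483) = (-263096 + (-135 - 114130))*(39573 + 71*3483) = (-263096 - 114265)*(39573 + 247293) = -377361*286866 = -108252040626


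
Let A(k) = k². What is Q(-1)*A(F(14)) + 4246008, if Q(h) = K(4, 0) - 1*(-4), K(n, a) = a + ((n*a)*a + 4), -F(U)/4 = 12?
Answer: 4264440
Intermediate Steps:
F(U) = -48 (F(U) = -4*12 = -48)
K(n, a) = 4 + a + n*a² (K(n, a) = a + ((a*n)*a + 4) = a + (n*a² + 4) = a + (4 + n*a²) = 4 + a + n*a²)
Q(h) = 8 (Q(h) = (4 + 0 + 4*0²) - 1*(-4) = (4 + 0 + 4*0) + 4 = (4 + 0 + 0) + 4 = 4 + 4 = 8)
Q(-1)*A(F(14)) + 4246008 = 8*(-48)² + 4246008 = 8*2304 + 4246008 = 18432 + 4246008 = 4264440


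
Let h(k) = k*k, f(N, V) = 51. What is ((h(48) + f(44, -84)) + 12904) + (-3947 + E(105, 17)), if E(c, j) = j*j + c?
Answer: 11706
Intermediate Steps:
h(k) = k²
E(c, j) = c + j² (E(c, j) = j² + c = c + j²)
((h(48) + f(44, -84)) + 12904) + (-3947 + E(105, 17)) = ((48² + 51) + 12904) + (-3947 + (105 + 17²)) = ((2304 + 51) + 12904) + (-3947 + (105 + 289)) = (2355 + 12904) + (-3947 + 394) = 15259 - 3553 = 11706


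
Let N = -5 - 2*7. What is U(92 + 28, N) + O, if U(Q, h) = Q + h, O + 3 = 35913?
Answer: 36011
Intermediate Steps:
O = 35910 (O = -3 + 35913 = 35910)
N = -19 (N = -5 - 14 = -19)
U(92 + 28, N) + O = ((92 + 28) - 19) + 35910 = (120 - 19) + 35910 = 101 + 35910 = 36011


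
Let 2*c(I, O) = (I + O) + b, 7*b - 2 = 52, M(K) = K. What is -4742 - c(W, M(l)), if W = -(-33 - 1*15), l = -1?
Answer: -66771/14 ≈ -4769.4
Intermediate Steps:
b = 54/7 (b = 2/7 + (⅐)*52 = 2/7 + 52/7 = 54/7 ≈ 7.7143)
W = 48 (W = -(-33 - 15) = -1*(-48) = 48)
c(I, O) = 27/7 + I/2 + O/2 (c(I, O) = ((I + O) + 54/7)/2 = (54/7 + I + O)/2 = 27/7 + I/2 + O/2)
-4742 - c(W, M(l)) = -4742 - (27/7 + (½)*48 + (½)*(-1)) = -4742 - (27/7 + 24 - ½) = -4742 - 1*383/14 = -4742 - 383/14 = -66771/14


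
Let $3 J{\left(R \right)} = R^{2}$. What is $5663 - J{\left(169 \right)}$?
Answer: $- \frac{11572}{3} \approx -3857.3$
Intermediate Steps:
$J{\left(R \right)} = \frac{R^{2}}{3}$
$5663 - J{\left(169 \right)} = 5663 - \frac{169^{2}}{3} = 5663 - \frac{1}{3} \cdot 28561 = 5663 - \frac{28561}{3} = - \frac{11572}{3}$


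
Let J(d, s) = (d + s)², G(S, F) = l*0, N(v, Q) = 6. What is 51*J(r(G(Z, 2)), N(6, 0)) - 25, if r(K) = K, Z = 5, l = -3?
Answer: 1811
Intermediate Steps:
G(S, F) = 0 (G(S, F) = -3*0 = 0)
51*J(r(G(Z, 2)), N(6, 0)) - 25 = 51*(0 + 6)² - 25 = 51*6² - 25 = 51*36 - 25 = 1836 - 25 = 1811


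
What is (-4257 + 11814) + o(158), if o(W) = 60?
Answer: 7617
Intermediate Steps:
(-4257 + 11814) + o(158) = (-4257 + 11814) + 60 = 7557 + 60 = 7617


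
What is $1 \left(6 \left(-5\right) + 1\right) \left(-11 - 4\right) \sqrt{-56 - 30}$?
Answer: $435 i \sqrt{86} \approx 4034.0 i$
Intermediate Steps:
$1 \left(6 \left(-5\right) + 1\right) \left(-11 - 4\right) \sqrt{-56 - 30} = 1 \left(-30 + 1\right) \left(-15\right) \sqrt{-86} = 1 \left(-29\right) \left(-15\right) i \sqrt{86} = \left(-29\right) \left(-15\right) i \sqrt{86} = 435 i \sqrt{86}$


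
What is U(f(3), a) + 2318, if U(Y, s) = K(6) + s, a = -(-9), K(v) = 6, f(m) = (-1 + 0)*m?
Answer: 2333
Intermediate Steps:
f(m) = -m
a = 9 (a = -1*(-9) = 9)
U(Y, s) = 6 + s
U(f(3), a) + 2318 = (6 + 9) + 2318 = 15 + 2318 = 2333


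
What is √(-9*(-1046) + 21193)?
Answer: √30607 ≈ 174.95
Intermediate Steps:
√(-9*(-1046) + 21193) = √(9414 + 21193) = √30607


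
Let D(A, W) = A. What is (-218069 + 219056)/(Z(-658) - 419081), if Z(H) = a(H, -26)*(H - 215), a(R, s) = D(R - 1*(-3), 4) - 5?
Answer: 987/157099 ≈ 0.0062827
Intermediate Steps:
a(R, s) = -2 + R (a(R, s) = (R - 1*(-3)) - 5 = (R + 3) - 5 = (3 + R) - 5 = -2 + R)
Z(H) = (-215 + H)*(-2 + H) (Z(H) = (-2 + H)*(H - 215) = (-2 + H)*(-215 + H) = (-215 + H)*(-2 + H))
(-218069 + 219056)/(Z(-658) - 419081) = (-218069 + 219056)/((-215 - 658)*(-2 - 658) - 419081) = 987/(-873*(-660) - 419081) = 987/(576180 - 419081) = 987/157099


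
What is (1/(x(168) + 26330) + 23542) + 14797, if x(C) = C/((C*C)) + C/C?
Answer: 169596745619/4423609 ≈ 38339.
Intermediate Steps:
x(C) = 1 + 1/C (x(C) = C/(C**2) + 1 = C/C**2 + 1 = 1/C + 1 = 1 + 1/C)
(1/(x(168) + 26330) + 23542) + 14797 = (1/((1 + 168)/168 + 26330) + 23542) + 14797 = (1/((1/168)*169 + 26330) + 23542) + 14797 = (1/(169/168 + 26330) + 23542) + 14797 = (1/(4423609/168) + 23542) + 14797 = (168/4423609 + 23542) + 14797 = 104140603246/4423609 + 14797 = 169596745619/4423609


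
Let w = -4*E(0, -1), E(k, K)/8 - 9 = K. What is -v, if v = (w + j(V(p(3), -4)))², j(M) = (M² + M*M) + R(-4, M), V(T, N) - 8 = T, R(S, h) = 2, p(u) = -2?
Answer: -33124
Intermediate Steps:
E(k, K) = 72 + 8*K
V(T, N) = 8 + T
w = -256 (w = -4*(72 + 8*(-1)) = -4*(72 - 8) = -4*64 = -256)
j(M) = 2 + 2*M² (j(M) = (M² + M*M) + 2 = (M² + M²) + 2 = 2*M² + 2 = 2 + 2*M²)
v = 33124 (v = (-256 + (2 + 2*(8 - 2)²))² = (-256 + (2 + 2*6²))² = (-256 + (2 + 2*36))² = (-256 + (2 + 72))² = (-256 + 74)² = (-182)² = 33124)
-v = -1*33124 = -33124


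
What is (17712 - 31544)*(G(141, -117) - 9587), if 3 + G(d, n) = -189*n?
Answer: -173218136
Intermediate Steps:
G(d, n) = -3 - 189*n
(17712 - 31544)*(G(141, -117) - 9587) = (17712 - 31544)*((-3 - 189*(-117)) - 9587) = -13832*((-3 + 22113) - 9587) = -13832*(22110 - 9587) = -13832*12523 = -173218136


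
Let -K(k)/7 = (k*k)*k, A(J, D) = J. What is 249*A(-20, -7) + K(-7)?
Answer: -2579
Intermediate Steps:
K(k) = -7*k**3 (K(k) = -7*k*k*k = -7*k**2*k = -7*k**3)
249*A(-20, -7) + K(-7) = 249*(-20) - 7*(-7)**3 = -4980 - 7*(-343) = -4980 + 2401 = -2579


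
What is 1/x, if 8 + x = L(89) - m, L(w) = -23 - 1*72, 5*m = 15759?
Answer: -5/16274 ≈ -0.00030724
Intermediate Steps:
m = 15759/5 (m = (⅕)*15759 = 15759/5 ≈ 3151.8)
L(w) = -95 (L(w) = -23 - 72 = -95)
x = -16274/5 (x = -8 + (-95 - 1*15759/5) = -8 + (-95 - 15759/5) = -8 - 16234/5 = -16274/5 ≈ -3254.8)
1/x = 1/(-16274/5) = -5/16274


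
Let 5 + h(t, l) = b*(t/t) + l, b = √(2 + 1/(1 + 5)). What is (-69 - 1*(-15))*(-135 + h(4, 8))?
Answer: 7128 - 9*√78 ≈ 7048.5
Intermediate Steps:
b = √78/6 (b = √(2 + 1/6) = √(2 + ⅙) = √(13/6) = √78/6 ≈ 1.4720)
h(t, l) = -5 + l + √78/6 (h(t, l) = -5 + ((√78/6)*(t/t) + l) = -5 + ((√78/6)*1 + l) = -5 + (√78/6 + l) = -5 + (l + √78/6) = -5 + l + √78/6)
(-69 - 1*(-15))*(-135 + h(4, 8)) = (-69 - 1*(-15))*(-135 + (-5 + 8 + √78/6)) = (-69 + 15)*(-135 + (3 + √78/6)) = -54*(-132 + √78/6) = 7128 - 9*√78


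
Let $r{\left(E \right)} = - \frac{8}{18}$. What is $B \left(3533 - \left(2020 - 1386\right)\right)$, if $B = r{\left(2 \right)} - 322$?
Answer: $- \frac{8412898}{9} \approx -9.3477 \cdot 10^{5}$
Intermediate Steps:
$r{\left(E \right)} = - \frac{4}{9}$ ($r{\left(E \right)} = \left(-8\right) \frac{1}{18} = - \frac{4}{9}$)
$B = - \frac{2902}{9}$ ($B = - \frac{4}{9} - 322 = - \frac{2902}{9} \approx -322.44$)
$B \left(3533 - \left(2020 - 1386\right)\right) = - \frac{2902 \left(3533 - \left(2020 - 1386\right)\right)}{9} = - \frac{2902 \left(3533 - 634\right)}{9} = \left(- \frac{2902}{9}\right) 2899 = - \frac{8412898}{9}$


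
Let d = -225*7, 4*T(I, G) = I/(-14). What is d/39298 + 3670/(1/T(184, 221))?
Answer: -67697045/5614 ≈ -12059.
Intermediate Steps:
T(I, G) = -I/56 (T(I, G) = (I/(-14))/4 = (I*(-1/14))/4 = (-I/14)/4 = -I/56)
d = -1575
d/39298 + 3670/(1/T(184, 221)) = -1575/39298 + 3670/(1/(-1/56*184)) = -1575*1/39298 + 3670/(1/(-23/7)) = -225/5614 + 3670/(-7/23) = -225/5614 + 3670*(-23/7) = -225/5614 - 84410/7 = -67697045/5614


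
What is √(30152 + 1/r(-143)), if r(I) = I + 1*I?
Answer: 17*√8533954/286 ≈ 173.64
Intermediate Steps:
r(I) = 2*I (r(I) = I + I = 2*I)
√(30152 + 1/r(-143)) = √(30152 + 1/(2*(-143))) = √(30152 + 1/(-286)) = √(30152 - 1/286) = √(8623471/286) = 17*√8533954/286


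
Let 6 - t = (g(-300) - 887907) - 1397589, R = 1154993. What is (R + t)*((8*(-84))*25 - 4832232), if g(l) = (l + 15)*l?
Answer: -16268478114840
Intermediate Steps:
g(l) = l*(15 + l) (g(l) = (15 + l)*l = l*(15 + l))
t = 2200002 (t = 6 - ((-300*(15 - 300) - 887907) - 1397589) = 6 - ((-300*(-285) - 887907) - 1397589) = 6 - ((85500 - 887907) - 1397589) = 6 - (-802407 - 1397589) = 6 - 1*(-2199996) = 6 + 2199996 = 2200002)
(R + t)*((8*(-84))*25 - 4832232) = (1154993 + 2200002)*((8*(-84))*25 - 4832232) = 3354995*(-672*25 - 4832232) = 3354995*(-16800 - 4832232) = 3354995*(-4849032) = -16268478114840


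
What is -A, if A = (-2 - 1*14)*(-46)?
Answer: -736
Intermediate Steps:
A = 736 (A = (-2 - 14)*(-46) = -16*(-46) = 736)
-A = -1*736 = -736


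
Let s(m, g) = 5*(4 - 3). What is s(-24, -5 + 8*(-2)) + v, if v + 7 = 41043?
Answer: 41041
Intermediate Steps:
v = 41036 (v = -7 + 41043 = 41036)
s(m, g) = 5 (s(m, g) = 5*1 = 5)
s(-24, -5 + 8*(-2)) + v = 5 + 41036 = 41041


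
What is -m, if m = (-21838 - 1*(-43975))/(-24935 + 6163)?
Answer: 22137/18772 ≈ 1.1793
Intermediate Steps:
m = -22137/18772 (m = (-21838 + 43975)/(-18772) = 22137*(-1/18772) = -22137/18772 ≈ -1.1793)
-m = -1*(-22137/18772) = 22137/18772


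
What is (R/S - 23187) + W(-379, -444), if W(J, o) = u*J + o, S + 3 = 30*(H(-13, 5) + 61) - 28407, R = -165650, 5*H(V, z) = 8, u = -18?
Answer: -222905369/13266 ≈ -16803.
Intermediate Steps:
H(V, z) = 8/5 (H(V, z) = (⅕)*8 = 8/5)
S = -26532 (S = -3 + (30*(8/5 + 61) - 28407) = -3 + (30*(313/5) - 28407) = -3 + (1878 - 28407) = -3 - 26529 = -26532)
W(J, o) = o - 18*J (W(J, o) = -18*J + o = o - 18*J)
(R/S - 23187) + W(-379, -444) = (-165650/(-26532) - 23187) + (-444 - 18*(-379)) = (-165650*(-1/26532) - 23187) + (-444 + 6822) = (82825/13266 - 23187) + 6378 = -307515917/13266 + 6378 = -222905369/13266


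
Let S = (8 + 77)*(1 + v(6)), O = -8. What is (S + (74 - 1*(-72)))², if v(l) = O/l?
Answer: 124609/9 ≈ 13845.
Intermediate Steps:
v(l) = -8/l
S = -85/3 (S = (8 + 77)*(1 - 8/6) = 85*(1 - 8*⅙) = 85*(1 - 4/3) = 85*(-⅓) = -85/3 ≈ -28.333)
(S + (74 - 1*(-72)))² = (-85/3 + (74 - 1*(-72)))² = (-85/3 + (74 + 72))² = (-85/3 + 146)² = (353/3)² = 124609/9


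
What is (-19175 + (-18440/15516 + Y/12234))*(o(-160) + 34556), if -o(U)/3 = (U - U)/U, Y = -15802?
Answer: -5241456808472648/7909281 ≈ -6.6270e+8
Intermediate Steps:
o(U) = 0 (o(U) = -3*(U - U)/U = -0/U = -3*0 = 0)
(-19175 + (-18440/15516 + Y/12234))*(o(-160) + 34556) = (-19175 + (-18440/15516 - 15802/12234))*(0 + 34556) = (-19175 + (-18440*1/15516 - 15802*1/12234))*34556 = (-19175 + (-4610/3879 - 7901/6117))*34556 = (-19175 - 19615783/7909281)*34556 = -151680078958/7909281*34556 = -5241456808472648/7909281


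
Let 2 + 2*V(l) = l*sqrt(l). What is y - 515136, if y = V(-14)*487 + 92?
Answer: -515531 - 3409*I*sqrt(14) ≈ -5.1553e+5 - 12755.0*I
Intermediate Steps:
V(l) = -1 + l**(3/2)/2 (V(l) = -1 + (l*sqrt(l))/2 = -1 + l**(3/2)/2)
y = -395 - 3409*I*sqrt(14) (y = (-1 + (-14)**(3/2)/2)*487 + 92 = (-1 + (-14*I*sqrt(14))/2)*487 + 92 = (-1 - 7*I*sqrt(14))*487 + 92 = (-487 - 3409*I*sqrt(14)) + 92 = -395 - 3409*I*sqrt(14) ≈ -395.0 - 12755.0*I)
y - 515136 = (-395 - 3409*I*sqrt(14)) - 515136 = -515531 - 3409*I*sqrt(14)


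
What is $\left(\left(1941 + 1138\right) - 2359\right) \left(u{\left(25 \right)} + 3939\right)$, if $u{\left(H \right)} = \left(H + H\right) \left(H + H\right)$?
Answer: $4636080$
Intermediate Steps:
$u{\left(H \right)} = 4 H^{2}$ ($u{\left(H \right)} = 2 H 2 H = 4 H^{2}$)
$\left(\left(1941 + 1138\right) - 2359\right) \left(u{\left(25 \right)} + 3939\right) = \left(\left(1941 + 1138\right) - 2359\right) \left(4 \cdot 25^{2} + 3939\right) = \left(3079 - 2359\right) \left(4 \cdot 625 + 3939\right) = 720 \left(2500 + 3939\right) = 720 \cdot 6439 = 4636080$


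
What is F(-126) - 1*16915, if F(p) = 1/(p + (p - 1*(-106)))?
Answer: -2469591/146 ≈ -16915.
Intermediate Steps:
F(p) = 1/(106 + 2*p) (F(p) = 1/(p + (p + 106)) = 1/(p + (106 + p)) = 1/(106 + 2*p))
F(-126) - 1*16915 = 1/(2*(53 - 126)) - 1*16915 = (½)/(-73) - 16915 = (½)*(-1/73) - 16915 = -1/146 - 16915 = -2469591/146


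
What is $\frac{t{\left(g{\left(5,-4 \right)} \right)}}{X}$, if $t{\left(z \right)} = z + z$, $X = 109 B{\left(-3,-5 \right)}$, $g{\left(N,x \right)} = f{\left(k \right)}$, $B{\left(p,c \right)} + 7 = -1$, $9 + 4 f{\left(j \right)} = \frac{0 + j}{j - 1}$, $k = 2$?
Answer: $\frac{7}{1744} \approx 0.0040138$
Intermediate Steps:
$f{\left(j \right)} = - \frac{9}{4} + \frac{j}{4 \left(-1 + j\right)}$ ($f{\left(j \right)} = - \frac{9}{4} + \frac{\left(0 + j\right) \frac{1}{j - 1}}{4} = - \frac{9}{4} + \frac{j \frac{1}{-1 + j}}{4} = - \frac{9}{4} + \frac{j}{4 \left(-1 + j\right)}$)
$B{\left(p,c \right)} = -8$ ($B{\left(p,c \right)} = -7 - 1 = -8$)
$g{\left(N,x \right)} = - \frac{7}{4}$ ($g{\left(N,x \right)} = \frac{9 - 16}{4 \left(-1 + 2\right)} = \frac{9 - 16}{4 \cdot 1} = \frac{1}{4} \cdot 1 \left(-7\right) = - \frac{7}{4}$)
$X = -872$ ($X = 109 \left(-8\right) = -872$)
$t{\left(z \right)} = 2 z$
$\frac{t{\left(g{\left(5,-4 \right)} \right)}}{X} = \frac{2 \left(- \frac{7}{4}\right)}{-872} = \left(- \frac{7}{2}\right) \left(- \frac{1}{872}\right) = \frac{7}{1744}$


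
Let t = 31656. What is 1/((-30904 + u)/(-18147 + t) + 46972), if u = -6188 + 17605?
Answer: 13509/634525261 ≈ 2.1290e-5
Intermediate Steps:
u = 11417
1/((-30904 + u)/(-18147 + t) + 46972) = 1/((-30904 + 11417)/(-18147 + 31656) + 46972) = 1/(-19487/13509 + 46972) = 1/(634525261/13509) = 13509/634525261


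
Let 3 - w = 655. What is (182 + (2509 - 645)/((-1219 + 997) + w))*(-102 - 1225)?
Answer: -104304854/437 ≈ -2.3868e+5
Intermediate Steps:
w = -652 (w = 3 - 1*655 = 3 - 655 = -652)
(182 + (2509 - 645)/((-1219 + 997) + w))*(-102 - 1225) = (182 + (2509 - 645)/((-1219 + 997) - 652))*(-102 - 1225) = (182 + 1864/(-222 - 652))*(-1327) = (182 + 1864/(-874))*(-1327) = (182 + 1864*(-1/874))*(-1327) = (182 - 932/437)*(-1327) = (78602/437)*(-1327) = -104304854/437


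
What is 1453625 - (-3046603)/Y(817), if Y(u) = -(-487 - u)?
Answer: 1898573603/1304 ≈ 1.4560e+6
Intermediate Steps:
Y(u) = 487 + u
1453625 - (-3046603)/Y(817) = 1453625 - (-3046603)/(487 + 817) = 1453625 - (-3046603)/1304 = 1453625 - 1*(-3046603/1304) = 1453625 + 3046603/1304 = 1898573603/1304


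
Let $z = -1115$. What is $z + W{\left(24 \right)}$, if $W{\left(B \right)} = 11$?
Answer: $-1104$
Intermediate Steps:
$z + W{\left(24 \right)} = -1115 + 11 = -1104$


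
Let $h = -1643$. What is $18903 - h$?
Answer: $20546$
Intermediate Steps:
$18903 - h = 18903 - -1643 = 18903 + 1643 = 20546$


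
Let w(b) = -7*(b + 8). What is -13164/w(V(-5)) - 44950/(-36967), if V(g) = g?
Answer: 3316854/5281 ≈ 628.07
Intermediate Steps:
w(b) = -56 - 7*b (w(b) = -7*(8 + b) = -56 - 7*b)
-13164/w(V(-5)) - 44950/(-36967) = -13164/(-56 - 7*(-5)) - 44950/(-36967) = -13164/(-56 + 35) - 44950*(-1/36967) = -13164/(-21) + 44950/36967 = -13164*(-1/21) + 44950/36967 = 4388/7 + 44950/36967 = 3316854/5281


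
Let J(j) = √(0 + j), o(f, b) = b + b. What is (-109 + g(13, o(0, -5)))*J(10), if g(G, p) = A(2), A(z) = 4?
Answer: -105*√10 ≈ -332.04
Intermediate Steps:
o(f, b) = 2*b
g(G, p) = 4
J(j) = √j
(-109 + g(13, o(0, -5)))*J(10) = (-109 + 4)*√10 = -105*√10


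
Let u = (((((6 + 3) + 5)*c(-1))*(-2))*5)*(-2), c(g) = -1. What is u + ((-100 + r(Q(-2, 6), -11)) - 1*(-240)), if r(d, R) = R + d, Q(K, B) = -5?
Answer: -156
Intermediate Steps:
u = -280 (u = (((((6 + 3) + 5)*(-1))*(-2))*5)*(-2) = ((((9 + 5)*(-1))*(-2))*5)*(-2) = (((14*(-1))*(-2))*5)*(-2) = (-14*(-2)*5)*(-2) = (28*5)*(-2) = 140*(-2) = -280)
u + ((-100 + r(Q(-2, 6), -11)) - 1*(-240)) = -280 + ((-100 + (-11 - 5)) - 1*(-240)) = -280 + ((-100 - 16) + 240) = -280 + (-116 + 240) = -280 + 124 = -156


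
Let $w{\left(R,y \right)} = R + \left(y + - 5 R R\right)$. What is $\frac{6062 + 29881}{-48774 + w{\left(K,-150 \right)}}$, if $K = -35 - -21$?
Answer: $- \frac{35943}{49918} \approx -0.72004$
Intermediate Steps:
$K = -14$ ($K = -35 + 21 = -14$)
$w{\left(R,y \right)} = R + y - 5 R^{2}$ ($w{\left(R,y \right)} = R - \left(- y + 5 R^{2}\right) = R + y - 5 R^{2}$)
$\frac{6062 + 29881}{-48774 + w{\left(K,-150 \right)}} = \frac{6062 + 29881}{-48774 - \left(164 + 980\right)} = \frac{35943}{-48774 - 1144} = \frac{35943}{-49918} = 35943 \left(- \frac{1}{49918}\right) = - \frac{35943}{49918}$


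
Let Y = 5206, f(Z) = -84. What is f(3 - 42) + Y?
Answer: 5122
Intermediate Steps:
f(3 - 42) + Y = -84 + 5206 = 5122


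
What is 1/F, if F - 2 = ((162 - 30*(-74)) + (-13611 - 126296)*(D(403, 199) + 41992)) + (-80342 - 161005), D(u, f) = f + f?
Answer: -1/5930896693 ≈ -1.6861e-10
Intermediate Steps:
D(u, f) = 2*f
F = -5930896693 (F = 2 + (((162 - 30*(-74)) + (-13611 - 126296)*(2*199 + 41992)) + (-80342 - 161005)) = 2 + (((162 + 2220) - 139907*(398 + 41992)) - 241347) = 2 + ((2382 - 139907*42390) - 241347) = 2 + ((2382 - 5930657730) - 241347) = 2 + (-5930655348 - 241347) = 2 - 5930896695 = -5930896693)
1/F = 1/(-5930896693) = -1/5930896693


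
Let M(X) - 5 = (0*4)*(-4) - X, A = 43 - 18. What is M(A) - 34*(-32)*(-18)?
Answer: -19604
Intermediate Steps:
A = 25
M(X) = 5 - X (M(X) = 5 + ((0*4)*(-4) - X) = 5 + (0*(-4) - X) = 5 + (0 - X) = 5 - X)
M(A) - 34*(-32)*(-18) = (5 - 1*25) - 34*(-32)*(-18) = (5 - 25) + 1088*(-18) = -20 - 19584 = -19604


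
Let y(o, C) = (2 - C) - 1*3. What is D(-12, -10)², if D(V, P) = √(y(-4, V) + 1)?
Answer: 12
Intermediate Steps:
y(o, C) = -1 - C (y(o, C) = (2 - C) - 3 = -1 - C)
D(V, P) = √(-V) (D(V, P) = √((-1 - V) + 1) = √(-V))
D(-12, -10)² = (√(-1*(-12)))² = (√12)² = (2*√3)² = 12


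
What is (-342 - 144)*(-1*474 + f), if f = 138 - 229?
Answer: 274590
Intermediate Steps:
f = -91
(-342 - 144)*(-1*474 + f) = (-342 - 144)*(-1*474 - 91) = -486*(-474 - 91) = -486*(-565) = 274590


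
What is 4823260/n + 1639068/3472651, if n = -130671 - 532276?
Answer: -15662883448864/2302183562497 ≈ -6.8035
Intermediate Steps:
n = -662947
4823260/n + 1639068/3472651 = 4823260/(-662947) + 1639068/3472651 = 4823260*(-1/662947) + 1639068*(1/3472651) = -4823260/662947 + 1639068/3472651 = -15662883448864/2302183562497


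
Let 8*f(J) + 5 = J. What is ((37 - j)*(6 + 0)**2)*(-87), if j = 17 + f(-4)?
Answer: -132327/2 ≈ -66164.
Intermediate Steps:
f(J) = -5/8 + J/8
j = 127/8 (j = 17 + (-5/8 + (1/8)*(-4)) = 17 + (-5/8 - 1/2) = 17 - 9/8 = 127/8 ≈ 15.875)
((37 - j)*(6 + 0)**2)*(-87) = ((37 - 1*127/8)*(6 + 0)**2)*(-87) = ((37 - 127/8)*6**2)*(-87) = ((169/8)*36)*(-87) = (1521/2)*(-87) = -132327/2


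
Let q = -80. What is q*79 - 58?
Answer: -6378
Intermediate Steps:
q*79 - 58 = -80*79 - 58 = -6320 - 58 = -6378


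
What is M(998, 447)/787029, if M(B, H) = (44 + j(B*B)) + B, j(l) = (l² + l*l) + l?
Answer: 1984048933078/787029 ≈ 2.5209e+6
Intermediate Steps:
j(l) = l + 2*l² (j(l) = (l² + l²) + l = 2*l² + l = l + 2*l²)
M(B, H) = 44 + B + B²*(1 + 2*B²) (M(B, H) = (44 + (B*B)*(1 + 2*(B*B))) + B = (44 + B²*(1 + 2*B²)) + B = 44 + B + B²*(1 + 2*B²))
M(998, 447)/787029 = (44 + 998 + 998² + 2*998⁴)/787029 = (44 + 998 + 996004 + 2*992023968016)*(1/787029) = (44 + 998 + 996004 + 1984047936032)*(1/787029) = 1984048933078*(1/787029) = 1984048933078/787029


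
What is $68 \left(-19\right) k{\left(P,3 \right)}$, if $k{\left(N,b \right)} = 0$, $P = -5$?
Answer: $0$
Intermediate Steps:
$68 \left(-19\right) k{\left(P,3 \right)} = 68 \left(-19\right) 0 = \left(-1292\right) 0 = 0$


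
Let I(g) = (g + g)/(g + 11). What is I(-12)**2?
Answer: 576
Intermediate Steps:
I(g) = 2*g/(11 + g) (I(g) = (2*g)/(11 + g) = 2*g/(11 + g))
I(-12)**2 = (2*(-12)/(11 - 12))**2 = (2*(-12)/(-1))**2 = (2*(-12)*(-1))**2 = 24**2 = 576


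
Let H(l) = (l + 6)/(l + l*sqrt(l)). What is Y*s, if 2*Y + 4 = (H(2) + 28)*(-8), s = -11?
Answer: 1078 + 176*sqrt(2) ≈ 1326.9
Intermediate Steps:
H(l) = (6 + l)/(l + l**(3/2))
Y = -114 - 32/(2 + 2*sqrt(2)) (Y = -2 + (((6 + 2)/(2 + 2**(3/2)) + 28)*(-8))/2 = -2 + ((8/(2 + 2*sqrt(2)) + 28)*(-8))/2 = -2 + ((28 + 8/(2 + 2*sqrt(2)))*(-8))/2 = -2 + (-224 - 64/(2 + 2*sqrt(2)))/2 = -2 + (-112 - 32/(2 + 2*sqrt(2))) = -114 - 32/(2 + 2*sqrt(2)) ≈ -120.63)
Y*s = (-98 - 16*sqrt(2))*(-11) = 1078 + 176*sqrt(2)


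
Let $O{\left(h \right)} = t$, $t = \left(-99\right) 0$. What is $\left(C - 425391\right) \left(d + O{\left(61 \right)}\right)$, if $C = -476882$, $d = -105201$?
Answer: $94920021873$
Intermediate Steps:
$t = 0$
$O{\left(h \right)} = 0$
$\left(C - 425391\right) \left(d + O{\left(61 \right)}\right) = \left(-476882 - 425391\right) \left(-105201 + 0\right) = \left(-902273\right) \left(-105201\right) = 94920021873$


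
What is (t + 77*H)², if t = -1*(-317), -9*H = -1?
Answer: 8584900/81 ≈ 1.0599e+5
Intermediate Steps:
H = ⅑ (H = -⅑*(-1) = ⅑ ≈ 0.11111)
t = 317
(t + 77*H)² = (317 + 77*(⅑))² = (317 + 77/9)² = (2930/9)² = 8584900/81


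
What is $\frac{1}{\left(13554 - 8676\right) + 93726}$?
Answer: $\frac{1}{98604} \approx 1.0142 \cdot 10^{-5}$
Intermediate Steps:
$\frac{1}{\left(13554 - 8676\right) + 93726} = \frac{1}{4878 + 93726} = \frac{1}{98604}$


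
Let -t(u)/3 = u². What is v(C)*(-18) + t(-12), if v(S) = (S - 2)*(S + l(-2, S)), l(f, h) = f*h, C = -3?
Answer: -162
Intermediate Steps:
v(S) = -S*(-2 + S) (v(S) = (S - 2)*(S - 2*S) = (-2 + S)*(-S) = -S*(-2 + S))
t(u) = -3*u²
v(C)*(-18) + t(-12) = -3*(2 - 1*(-3))*(-18) - 3*(-12)² = -3*(2 + 3)*(-18) - 3*144 = -3*5*(-18) - 432 = -15*(-18) - 432 = 270 - 432 = -162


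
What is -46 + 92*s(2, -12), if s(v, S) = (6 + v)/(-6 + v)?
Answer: -230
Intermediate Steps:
s(v, S) = (6 + v)/(-6 + v)
-46 + 92*s(2, -12) = -46 + 92*((6 + 2)/(-6 + 2)) = -46 + 92*(8/(-4)) = -46 + 92*(-¼*8) = -46 + 92*(-2) = -46 - 184 = -230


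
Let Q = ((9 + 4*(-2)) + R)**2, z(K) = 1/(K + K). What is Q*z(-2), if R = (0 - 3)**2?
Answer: -25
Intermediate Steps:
R = 9 (R = (-3)**2 = 9)
z(K) = 1/(2*K)
Q = 100 (Q = ((9 + 4*(-2)) + 9)**2 = ((9 - 8) + 9)**2 = (1 + 9)**2 = 10**2 = 100)
Q*z(-2) = 100*((1/2)/(-2)) = 100*((1/2)*(-1/2)) = 100*(-1/4) = -25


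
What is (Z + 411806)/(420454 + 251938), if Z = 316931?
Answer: 728737/672392 ≈ 1.0838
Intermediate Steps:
(Z + 411806)/(420454 + 251938) = (316931 + 411806)/(420454 + 251938) = 728737/672392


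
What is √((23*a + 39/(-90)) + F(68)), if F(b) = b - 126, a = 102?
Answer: √2058810/30 ≈ 47.828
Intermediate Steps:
F(b) = -126 + b
√((23*a + 39/(-90)) + F(68)) = √((23*102 + 39/(-90)) + (-126 + 68)) = √((2346 + 39*(-1/90)) - 58) = √((2346 - 13/30) - 58) = √(70367/30 - 58) = √(68627/30) = √2058810/30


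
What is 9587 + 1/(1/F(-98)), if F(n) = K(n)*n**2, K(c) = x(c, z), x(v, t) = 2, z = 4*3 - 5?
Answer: 28795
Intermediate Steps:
z = 7 (z = 12 - 5 = 7)
K(c) = 2
F(n) = 2*n**2
9587 + 1/(1/F(-98)) = 9587 + 1/(1/(2*(-98)**2)) = 9587 + 1/(1/(2*9604)) = 9587 + 1/(1/19208) = 9587 + 19208 = 28795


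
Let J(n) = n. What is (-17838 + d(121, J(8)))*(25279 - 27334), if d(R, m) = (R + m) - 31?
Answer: 36455700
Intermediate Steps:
d(R, m) = -31 + R + m
(-17838 + d(121, J(8)))*(25279 - 27334) = (-17838 + (-31 + 121 + 8))*(25279 - 27334) = (-17838 + 98)*(-2055) = -17740*(-2055) = 36455700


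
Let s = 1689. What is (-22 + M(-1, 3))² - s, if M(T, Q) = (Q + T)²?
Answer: -1365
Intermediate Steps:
(-22 + M(-1, 3))² - s = (-22 + (3 - 1)²)² - 1*1689 = (-22 + 2²)² - 1689 = (-22 + 4)² - 1689 = (-18)² - 1689 = 324 - 1689 = -1365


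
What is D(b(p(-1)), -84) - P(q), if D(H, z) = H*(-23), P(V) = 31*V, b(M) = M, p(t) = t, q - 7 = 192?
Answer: -6146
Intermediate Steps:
q = 199 (q = 7 + 192 = 199)
D(H, z) = -23*H
D(b(p(-1)), -84) - P(q) = -23*(-1) - 31*199 = 23 - 1*6169 = 23 - 6169 = -6146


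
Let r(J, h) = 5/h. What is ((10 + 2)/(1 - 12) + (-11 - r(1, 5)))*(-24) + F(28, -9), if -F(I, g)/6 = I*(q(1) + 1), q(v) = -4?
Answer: 9000/11 ≈ 818.18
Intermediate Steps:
F(I, g) = 18*I (F(I, g) = -6*I*(-4 + 1) = -6*I*(-3) = -(-18)*I = 18*I)
((10 + 2)/(1 - 12) + (-11 - r(1, 5)))*(-24) + F(28, -9) = ((10 + 2)/(1 - 12) + (-11 - 5/5))*(-24) + 18*28 = (12/(-11) + (-11 - 5/5))*(-24) + 504 = (12*(-1/11) + (-11 - 1*1))*(-24) + 504 = (-12/11 + (-11 - 1))*(-24) + 504 = (-12/11 - 12)*(-24) + 504 = -144/11*(-24) + 504 = 3456/11 + 504 = 9000/11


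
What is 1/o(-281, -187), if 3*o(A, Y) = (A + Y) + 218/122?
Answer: -183/28439 ≈ -0.0064348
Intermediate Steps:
o(A, Y) = 109/183 + A/3 + Y/3 (o(A, Y) = ((A + Y) + 218/122)/3 = ((A + Y) + 218*(1/122))/3 = ((A + Y) + 109/61)/3 = (109/61 + A + Y)/3 = 109/183 + A/3 + Y/3)
1/o(-281, -187) = 1/(109/183 + (⅓)*(-281) + (⅓)*(-187)) = 1/(109/183 - 281/3 - 187/3) = 1/(-28439/183) = -183/28439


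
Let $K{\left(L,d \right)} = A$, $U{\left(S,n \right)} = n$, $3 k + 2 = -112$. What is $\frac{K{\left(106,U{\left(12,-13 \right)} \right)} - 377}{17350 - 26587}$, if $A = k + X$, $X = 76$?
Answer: $\frac{113}{3079} \approx 0.0367$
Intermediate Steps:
$k = -38$ ($k = - \frac{2}{3} + \frac{1}{3} \left(-112\right) = - \frac{2}{3} - \frac{112}{3} = -38$)
$A = 38$ ($A = -38 + 76 = 38$)
$K{\left(L,d \right)} = 38$
$\frac{K{\left(106,U{\left(12,-13 \right)} \right)} - 377}{17350 - 26587} = \frac{38 - 377}{17350 - 26587} = - \frac{339}{-9237} = \left(-339\right) \left(- \frac{1}{9237}\right) = \frac{113}{3079}$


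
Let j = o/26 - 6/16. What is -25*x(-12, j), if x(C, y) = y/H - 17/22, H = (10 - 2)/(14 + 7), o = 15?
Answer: 55525/9152 ≈ 6.0670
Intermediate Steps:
H = 8/21 ≈ 0.38095
j = 21/104 (j = 15/26 - 6/16 = 15*(1/26) - 6*1/16 = 15/26 - 3/8 = 21/104 ≈ 0.20192)
x(C, y) = -17/22 + 21*y/8 (x(C, y) = y/(8/21) - 17/22 = y*(21/8) - 17*1/22 = 21*y/8 - 17/22 = -17/22 + 21*y/8)
-25*x(-12, j) = -25*(-17/22 + (21/8)*(21/104)) = -25*(-17/22 + 441/832) = -25*(-2221/9152) = 55525/9152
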